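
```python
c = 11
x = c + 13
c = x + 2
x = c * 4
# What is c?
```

Trace:
`c = 11` → c = 11
`x = c + 13` → x = 24
`c = x + 2` → c = 26
`x = c * 4` → x = 104
So c = 26

Answer: 26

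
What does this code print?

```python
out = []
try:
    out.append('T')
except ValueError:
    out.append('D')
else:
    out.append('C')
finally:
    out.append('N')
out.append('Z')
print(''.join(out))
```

Execution trace: 'T' (try body, no exception) → 'C' (else) → 'N' (finally) → 'Z' (after the try/except). Output: TCNZ

Answer: TCNZ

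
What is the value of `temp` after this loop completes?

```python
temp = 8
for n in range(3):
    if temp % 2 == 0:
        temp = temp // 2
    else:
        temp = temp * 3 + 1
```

Collatz-style transformation from 8
`temp` takes the values: 8 → 4 → 2 → 1

Answer: 1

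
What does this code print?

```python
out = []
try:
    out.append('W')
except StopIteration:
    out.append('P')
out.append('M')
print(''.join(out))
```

Execution trace: 'W' (try body, no exception) → 'M' (after the try/except). Output: WM

Answer: WM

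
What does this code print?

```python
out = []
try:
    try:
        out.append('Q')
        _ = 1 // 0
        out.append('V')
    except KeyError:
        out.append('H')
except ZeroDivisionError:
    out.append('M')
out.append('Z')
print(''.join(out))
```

Execution trace: 'Q' (try body) → 'M' (outer except ZeroDivisionError) → 'Z' (after the try/except). Output: QMZ

Answer: QMZ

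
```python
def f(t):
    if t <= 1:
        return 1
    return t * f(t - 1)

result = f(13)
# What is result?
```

f(13) = 13 * 12 * 11 * 10 * 9 * 8 * 7 * 6 * 5 * 4 * 3 * 2 * 1 = 6227020800

Answer: 6227020800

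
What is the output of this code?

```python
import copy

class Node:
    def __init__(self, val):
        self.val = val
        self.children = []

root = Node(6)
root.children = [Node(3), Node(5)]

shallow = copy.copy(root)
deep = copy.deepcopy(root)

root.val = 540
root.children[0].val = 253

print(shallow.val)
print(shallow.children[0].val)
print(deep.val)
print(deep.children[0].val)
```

Key concept: deep copy with custom objects.
Step by step:
`root = Node(6)` → root = Node(val=6, children=[])
`root.children = [Node(3), Node(5)]` → root = Node(val=6, children=[Node(val=3, children=[]), Node(val=5, children=[])])
`shallow = copy.copy(root)` → shallow = Node(val=6, children=[Node(val=3, children=[]), Node(val=5, children=[])])
`deep = copy.deepcopy(root)` → deep = Node(val=6, children=[Node(val=3, children=[]), Node(val=5, children=[])])
`root.val = 540` → root = Node(val=540, children=[Node(val=3, children=[]), Node(val=5, children=[])])
`root.children[0].val = 253` → root = Node(val=540, children=[Node(val=253, children=[]), Node(val=5, children=[])]); shallow = Node(val=6, children=[Node(val=253, children=[]), Node(val=5, children=[])])
`print(shallow.val)` → prints 6
`print(shallow.children[0].val)` → prints 253
`print(deep.val)` → prints 6
`print(deep.children[0].val)` → prints 3

Answer:
6
253
6
3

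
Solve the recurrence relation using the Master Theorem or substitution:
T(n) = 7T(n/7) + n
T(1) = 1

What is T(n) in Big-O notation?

By Master Theorem: a=7, b=7, f(n)=n. Since log_7(7) = 1 and f(n) = Θ(n^1), Case 2 applies. T(n) = O(n log n).

Answer: O(n log n)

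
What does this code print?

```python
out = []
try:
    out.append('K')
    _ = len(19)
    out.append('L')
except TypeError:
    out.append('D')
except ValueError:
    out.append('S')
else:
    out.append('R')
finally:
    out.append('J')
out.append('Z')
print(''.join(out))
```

Execution trace: 'K' (try body) → 'D' (except TypeError) → 'J' (finally) → 'Z' (after the try/except). Output: KDJZ

Answer: KDJZ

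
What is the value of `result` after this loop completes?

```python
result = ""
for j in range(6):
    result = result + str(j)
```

Concatenate digits 0 to 5
`result` takes the values: "" → "0" → "01" → "012" → "0123" → "01234" → "012345"

Answer: "012345"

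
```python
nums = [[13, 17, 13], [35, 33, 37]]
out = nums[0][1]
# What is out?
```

Trace:
`nums = [[13, 17, 13], [35, 33, 37]]` → nums = [[13, 17, 13], [35, 33, 37]]
`out = nums[0][1]` → out = 17
So out = 17

Answer: 17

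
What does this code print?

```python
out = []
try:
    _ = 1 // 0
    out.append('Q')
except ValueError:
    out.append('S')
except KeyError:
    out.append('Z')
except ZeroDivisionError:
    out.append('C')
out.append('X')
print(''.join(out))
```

Execution trace: 'C' (except ZeroDivisionError) → 'X' (after the try/except). Output: CX

Answer: CX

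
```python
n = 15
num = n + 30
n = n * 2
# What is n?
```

Trace:
`n = 15` → n = 15
`num = n + 30` → num = 45
`n = n * 2` → n = 30
So n = 30

Answer: 30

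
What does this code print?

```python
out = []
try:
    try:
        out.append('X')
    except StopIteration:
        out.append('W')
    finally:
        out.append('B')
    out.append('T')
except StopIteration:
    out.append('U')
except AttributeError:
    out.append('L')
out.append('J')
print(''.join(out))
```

Execution trace: 'X' (inner try body, no exception) → 'B' (inner finally) → 'T' (try body, no exception) → 'J' (after the try/except). Output: XBTJ

Answer: XBTJ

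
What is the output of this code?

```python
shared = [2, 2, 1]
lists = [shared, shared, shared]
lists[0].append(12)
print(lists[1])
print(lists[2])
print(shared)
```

Key concept: list of same reference.
Step by step:
`shared = [2, 2, 1]` → shared = [2, 2, 1]
`lists = [shared, shared, shared]` → lists = [[2, 2, 1], [2, 2, 1], [2, 2, 1]]
`lists[0].append(12)` → shared = [2, 2, 1, 12]; lists = [[2, 2, 1, 12], [2, 2, 1, 12], [2, 2, 1, 12]]
`print(lists[1])` → prints [2, 2, 1, 12]
`print(lists[2])` → prints [2, 2, 1, 12]
`print(shared)` → prints [2, 2, 1, 12]

Answer:
[2, 2, 1, 12]
[2, 2, 1, 12]
[2, 2, 1, 12]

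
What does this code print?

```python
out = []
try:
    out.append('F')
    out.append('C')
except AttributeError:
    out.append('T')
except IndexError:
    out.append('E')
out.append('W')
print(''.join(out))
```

Execution trace: 'F' (try body) → 'C' (try body, no exception) → 'W' (after the try/except). Output: FCW

Answer: FCW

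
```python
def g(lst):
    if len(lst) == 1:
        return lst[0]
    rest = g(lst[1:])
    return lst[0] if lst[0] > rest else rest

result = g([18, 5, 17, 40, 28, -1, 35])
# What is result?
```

Recursive max over [18, 5, 17, 40, 28, -1, 35] = 40

Answer: 40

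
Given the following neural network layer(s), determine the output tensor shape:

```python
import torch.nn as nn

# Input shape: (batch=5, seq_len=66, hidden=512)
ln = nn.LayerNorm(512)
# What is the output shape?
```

Input: (5, 66, 512) -> Output: (5, 66, 512)

Answer: (5, 66, 512)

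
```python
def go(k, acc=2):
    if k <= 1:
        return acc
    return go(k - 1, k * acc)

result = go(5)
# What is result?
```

Accumulator trace (n, acc): (5, 2) -> (4, 10) -> (3, 40) -> (2, 120) -> (1, 240) -> return 240

Answer: 240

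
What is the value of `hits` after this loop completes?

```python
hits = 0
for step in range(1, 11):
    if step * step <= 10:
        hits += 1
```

Count numbers where step² ≤ 10
`hits` takes the values: 0 → 1 → 2 → 3

Answer: 3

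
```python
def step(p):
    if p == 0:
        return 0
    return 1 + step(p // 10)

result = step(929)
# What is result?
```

Count of digits of 929: 3

Answer: 3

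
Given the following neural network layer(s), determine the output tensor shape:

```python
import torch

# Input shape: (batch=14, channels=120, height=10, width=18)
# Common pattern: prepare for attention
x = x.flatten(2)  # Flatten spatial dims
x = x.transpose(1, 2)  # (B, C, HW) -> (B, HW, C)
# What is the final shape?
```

Input: (14, 120, 10, 18) -> after flatten(2): (14, 120, 180) -> Output: (14, 180, 120)

Answer: (14, 180, 120)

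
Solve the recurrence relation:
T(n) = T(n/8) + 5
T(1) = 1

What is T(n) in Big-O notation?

Each step divides n by 8 and adds 5. After log_8(n) steps we reach T(1)=1. So T(n) = 5·log_8(n) + 1 = O(log n).

Answer: O(log n)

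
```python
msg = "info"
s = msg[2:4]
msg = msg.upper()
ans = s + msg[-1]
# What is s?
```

Trace:
`msg = "info"` → msg = 'info'
`s = msg[2:4]` → s = 'fo'
`msg = msg.upper()` → msg = 'INFO'
`ans = s + msg[-1]` → ans = 'foO'
So s = 'fo'

Answer: 'fo'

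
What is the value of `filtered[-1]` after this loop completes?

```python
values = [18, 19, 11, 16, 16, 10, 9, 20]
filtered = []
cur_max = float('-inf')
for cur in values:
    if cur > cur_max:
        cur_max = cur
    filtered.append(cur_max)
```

Running max ends at 20
`filtered` takes the values: [] → [18] → [18, 19] → [18, 19, 19] → [18, 19, 19, 19] → [18, 19, 19, 19, 19] → [18, 19, 19, 19, 19, 19] → [18, 19, 19, 19, 19, 19, 19] → [18, 19, 19, 19, 19, 19, 19, 20]
So `filtered[-1]` = 20

Answer: 20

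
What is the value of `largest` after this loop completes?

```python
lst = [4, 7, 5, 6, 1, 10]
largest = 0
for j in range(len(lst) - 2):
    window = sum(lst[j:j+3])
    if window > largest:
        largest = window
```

Max sum of 3-element window in [4, 7, 5, 6, 1, 10]
`largest` takes the values: 0 → 16 → 18

Answer: 18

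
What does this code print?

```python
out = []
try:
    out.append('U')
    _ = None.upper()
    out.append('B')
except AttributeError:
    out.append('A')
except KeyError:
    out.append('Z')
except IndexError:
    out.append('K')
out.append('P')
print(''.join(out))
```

Execution trace: 'U' (try body) → 'A' (except AttributeError) → 'P' (after the try/except). Output: UAP

Answer: UAP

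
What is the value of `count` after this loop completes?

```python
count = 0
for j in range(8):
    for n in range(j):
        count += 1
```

Triangle number: 0+1+2+...+7
`count` takes the values: 0 → 1 → 2 → 3 → 4 → 5 → 6 → 7 → 8 → 9 → 10 → 11 → 12 → 13 → 14 → 15 → 16 → 17 → 18 → 19 → 20 → 21 → 22 → 23 → 24 → 25 → 26 → 27 → 28

Answer: 28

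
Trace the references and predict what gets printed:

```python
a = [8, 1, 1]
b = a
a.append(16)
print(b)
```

Key concept: basic list aliasing.
Step by step:
`a = [8, 1, 1]` → a = [8, 1, 1]
`b = a` → b = [8, 1, 1] (same object as a)
`a.append(16)` → a = [8, 1, 1, 16] (same object as b); b = [8, 1, 1, 16] (same object as a)
`print(b)` → prints [8, 1, 1, 16]

Answer: [8, 1, 1, 16]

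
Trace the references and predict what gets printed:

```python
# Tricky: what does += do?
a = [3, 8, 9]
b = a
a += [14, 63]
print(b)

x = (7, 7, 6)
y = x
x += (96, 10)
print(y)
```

Key concept: += behavior differs for mutable vs immutable.
Step by step:
`a = [3, 8, 9]` → a = [3, 8, 9]
`b = a` → b = [3, 8, 9] (same object as a)
`a += [14, 63]` → a = [3, 8, 9, 14, 63] (same object as b); b = [3, 8, 9, 14, 63] (same object as a)
`print(b)` → prints [3, 8, 9, 14, 63]
`x = (7, 7, 6)` → x = (7, 7, 6)
`y = x` → y = (7, 7, 6)
`x += (96, 10)` → x = (7, 7, 6, 96, 10)
`print(y)` → prints (7, 7, 6)

Answer:
[3, 8, 9, 14, 63]
(7, 7, 6)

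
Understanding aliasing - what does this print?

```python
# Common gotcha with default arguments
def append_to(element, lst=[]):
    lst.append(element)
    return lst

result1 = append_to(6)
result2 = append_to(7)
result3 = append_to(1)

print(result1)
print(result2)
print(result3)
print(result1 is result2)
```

Key concept: mutable default argument gotcha.
Step by step:
`result1 = append_to(6)` → result1 = [6]
`result2 = append_to(7)` → result1 = [6, 7] (same object as result2); result2 = [6, 7] (same object as result1)
`result3 = append_to(1)` → result1 = [6, 7, 1] (same object as result2, result3); result2 = [6, 7, 1] (same object as result1, result3); result3 = [6, 7, 1] (same object as result1, result2)
`print(result1)` → prints [6, 7, 1]
`print(result2)` → prints [6, 7, 1]
`print(result3)` → prints [6, 7, 1]
`print(result1 is result2)` → prints True

Answer:
[6, 7, 1]
[6, 7, 1]
[6, 7, 1]
True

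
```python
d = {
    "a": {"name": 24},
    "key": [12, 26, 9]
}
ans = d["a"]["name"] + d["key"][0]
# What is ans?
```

Trace:
`d = { ...` → d = {'a': {'name': 24}, 'key': [12, 26, 9]}
`ans = d["a"]["name"] + d["key"][0]` → ans = 36
So ans = 36

Answer: 36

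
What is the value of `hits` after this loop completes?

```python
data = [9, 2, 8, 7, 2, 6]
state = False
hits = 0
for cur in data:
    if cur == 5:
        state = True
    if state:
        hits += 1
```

Count elements after first 5 in [9, 2, 8, 7, 2, 6]
`hits` takes the values: 0

Answer: 0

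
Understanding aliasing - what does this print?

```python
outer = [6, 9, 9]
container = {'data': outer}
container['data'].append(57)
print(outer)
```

Key concept: dict holds reference to list.
Step by step:
`outer = [6, 9, 9]` → outer = [6, 9, 9]
`container = {'data': outer}` → container = {'data': [6, 9, 9]}
`container['data'].append(57)` → outer = [6, 9, 9, 57]; container = {'data': [6, 9, 9, 57]}
`print(outer)` → prints [6, 9, 9, 57]

Answer: [6, 9, 9, 57]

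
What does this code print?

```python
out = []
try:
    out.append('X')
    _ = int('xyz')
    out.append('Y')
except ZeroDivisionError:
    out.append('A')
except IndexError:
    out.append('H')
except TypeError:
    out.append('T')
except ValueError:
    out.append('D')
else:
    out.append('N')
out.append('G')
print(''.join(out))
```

Execution trace: 'X' (try body) → 'D' (except ValueError) → 'G' (after the try/except). Output: XDG

Answer: XDG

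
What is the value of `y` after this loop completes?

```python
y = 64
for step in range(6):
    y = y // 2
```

Halve 6 times: 64 // 2^6 = 1
`y` takes the values: 64 → 32 → 16 → 8 → 4 → 2 → 1

Answer: 1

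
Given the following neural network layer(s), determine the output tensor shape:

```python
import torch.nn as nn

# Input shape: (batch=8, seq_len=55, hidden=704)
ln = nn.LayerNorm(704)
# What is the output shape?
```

Input: (8, 55, 704) -> Output: (8, 55, 704)

Answer: (8, 55, 704)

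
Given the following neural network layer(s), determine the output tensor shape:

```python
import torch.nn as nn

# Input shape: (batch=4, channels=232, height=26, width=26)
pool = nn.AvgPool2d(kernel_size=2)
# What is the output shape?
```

Input: (4, 232, 26, 26) -> Output: (4, 232, 13, 13)

Answer: (4, 232, 13, 13)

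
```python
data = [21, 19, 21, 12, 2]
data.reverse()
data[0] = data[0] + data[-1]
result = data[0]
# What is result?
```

Trace:
`data = [21, 19, 21, 12, 2]` → data = [21, 19, 21, 12, 2]
`data.reverse()` → data = [2, 12, 21, 19, 21]
`data[0] = data[0] + data[-1]` → data = [23, 12, 21, 19, 21]
`result = data[0]` → result = 23
So result = 23

Answer: 23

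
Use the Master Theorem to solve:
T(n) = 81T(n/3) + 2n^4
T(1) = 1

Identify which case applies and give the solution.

a=81, b=3, f(n)=2n^4. log_3(81) = 4. Since c=4 = 4, Case 2 applies: T(n) = Θ(n^log_b(a) · log n) = O(n^4 log n).

Answer: O(n^4 log n) - Case 2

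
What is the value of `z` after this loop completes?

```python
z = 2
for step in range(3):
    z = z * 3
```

Multiply by 3, 3 times: 2 * 3^3 = 54
`z` takes the values: 2 → 6 → 18 → 54

Answer: 54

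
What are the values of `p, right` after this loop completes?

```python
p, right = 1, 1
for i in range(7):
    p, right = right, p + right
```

Fibonacci: after 7 iterations
`p, right` takes the values: (1, 1) → (1, 2) → (2, 3) → (3, 5) → (5, 8) → (8, 13) → (13, 21) → (21, 34)

Answer: 21, 34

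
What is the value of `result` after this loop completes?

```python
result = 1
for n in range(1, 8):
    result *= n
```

7! = 5040
`result` takes the values: 1 → 2 → 6 → 24 → 120 → 720 → 5040

Answer: 5040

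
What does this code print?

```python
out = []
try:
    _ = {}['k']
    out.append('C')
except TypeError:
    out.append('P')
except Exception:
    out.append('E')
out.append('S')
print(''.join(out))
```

Execution trace: 'E' (except Exception) → 'S' (after the try/except). Output: ES

Answer: ES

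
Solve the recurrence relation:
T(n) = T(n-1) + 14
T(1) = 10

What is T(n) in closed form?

Unrolling: T(n) = T(1) + 14·(n-1) = 10 + 14(n-1) = 14n - 4.

Answer: T(n) = 14n - 4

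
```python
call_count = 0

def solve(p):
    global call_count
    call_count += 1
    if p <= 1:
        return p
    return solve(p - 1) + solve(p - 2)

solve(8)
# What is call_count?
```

Calls(p) = 1 + Calls(p-1) + Calls(p-2); Calls(0)=Calls(1)=1. For p=8 this gives 67.

Answer: 67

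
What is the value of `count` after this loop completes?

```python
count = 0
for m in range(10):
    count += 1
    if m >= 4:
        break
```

Loop breaks when m reaches 4, count is 5
`count` takes the values: 0 → 1 → 2 → 3 → 4 → 5

Answer: 5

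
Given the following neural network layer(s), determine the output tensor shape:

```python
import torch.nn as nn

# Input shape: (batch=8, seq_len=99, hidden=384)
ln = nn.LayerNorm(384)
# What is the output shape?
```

Input: (8, 99, 384) -> Output: (8, 99, 384)

Answer: (8, 99, 384)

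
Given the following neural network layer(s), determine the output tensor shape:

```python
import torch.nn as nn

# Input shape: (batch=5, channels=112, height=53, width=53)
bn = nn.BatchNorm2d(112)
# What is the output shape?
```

Input: (5, 112, 53, 53) -> Output: (5, 112, 53, 53)

Answer: (5, 112, 53, 53)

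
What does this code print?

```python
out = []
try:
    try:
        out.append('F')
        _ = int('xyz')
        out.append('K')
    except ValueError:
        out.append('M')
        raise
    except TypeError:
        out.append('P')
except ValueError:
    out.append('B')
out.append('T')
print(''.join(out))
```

Execution trace: 'F' (inner try body) → 'M' (inner except ValueError) → 'B' (outer except ValueError) → 'T' (after the try/except). Output: FMBT

Answer: FMBT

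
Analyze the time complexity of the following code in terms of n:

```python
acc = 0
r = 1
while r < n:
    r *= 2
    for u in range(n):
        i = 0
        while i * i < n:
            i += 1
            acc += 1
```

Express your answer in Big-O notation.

Each loop level contributes: log n × n × √n. Multiplying the contributions gives O(n√n log n).

Answer: O(n√n log n)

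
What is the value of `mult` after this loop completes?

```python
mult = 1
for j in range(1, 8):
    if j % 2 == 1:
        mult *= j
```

Product of odd numbers 1 to 7
`mult` takes the values: 1 → 3 → 15 → 105

Answer: 105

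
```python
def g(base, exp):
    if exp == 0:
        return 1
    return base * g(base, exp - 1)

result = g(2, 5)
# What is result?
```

g(2, 5) = 2 * 2 * 2 * 2 * 2 = 32

Answer: 32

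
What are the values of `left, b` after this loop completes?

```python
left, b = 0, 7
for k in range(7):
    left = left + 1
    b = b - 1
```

left goes 0→7, b goes 7→0
`left, b` takes the values: (0, 7) → (1, 7) → (1, 6) → (2, 6) → (2, 5) → (3, 5) → (3, 4) → (4, 4) → (4, 3) → (5, 3) → (5, 2) → (6, 2) → (6, 1) → (7, 1) → (7, 0)

Answer: 7, 0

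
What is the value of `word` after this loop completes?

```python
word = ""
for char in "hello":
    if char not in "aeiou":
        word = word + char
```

Remove vowels from 'hello'
`word` takes the values: "" → "h" → "hl" → "hll"

Answer: "hll"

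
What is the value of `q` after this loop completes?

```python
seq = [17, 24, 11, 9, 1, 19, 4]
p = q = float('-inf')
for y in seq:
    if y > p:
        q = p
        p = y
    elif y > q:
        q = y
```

Second largest (with repeats) in [17, 24, 11, 9, 1, 19, 4]
`q` takes the values: -inf → 17 → 19

Answer: 19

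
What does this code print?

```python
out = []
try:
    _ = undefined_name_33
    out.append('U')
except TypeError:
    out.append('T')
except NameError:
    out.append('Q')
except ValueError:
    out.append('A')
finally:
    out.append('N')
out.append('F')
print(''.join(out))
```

Execution trace: 'Q' (except NameError) → 'N' (finally) → 'F' (after the try/except). Output: QNF

Answer: QNF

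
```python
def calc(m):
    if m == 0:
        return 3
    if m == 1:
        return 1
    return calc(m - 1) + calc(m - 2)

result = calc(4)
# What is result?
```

Build up from base cases: calc(0)=3, calc(1)=1, calc(2)=4, calc(3)=5, calc(4)=9

Answer: 9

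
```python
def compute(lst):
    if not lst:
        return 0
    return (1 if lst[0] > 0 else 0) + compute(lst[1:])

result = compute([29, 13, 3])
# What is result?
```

Count of positive elements in [29, 13, 3] = 3

Answer: 3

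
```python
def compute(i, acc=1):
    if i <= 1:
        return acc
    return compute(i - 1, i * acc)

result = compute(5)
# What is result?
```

Accumulator trace (n, acc): (5, 1) -> (4, 5) -> (3, 20) -> (2, 60) -> (1, 120) -> return 120

Answer: 120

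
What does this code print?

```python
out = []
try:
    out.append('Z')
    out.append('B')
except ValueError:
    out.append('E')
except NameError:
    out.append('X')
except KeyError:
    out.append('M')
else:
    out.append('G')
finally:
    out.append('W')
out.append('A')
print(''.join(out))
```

Execution trace: 'Z' (try body) → 'B' (try body, no exception) → 'G' (else) → 'W' (finally) → 'A' (after the try/except). Output: ZBGWA

Answer: ZBGWA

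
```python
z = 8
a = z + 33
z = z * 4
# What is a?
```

Trace:
`z = 8` → z = 8
`a = z + 33` → a = 41
`z = z * 4` → z = 32
So a = 41

Answer: 41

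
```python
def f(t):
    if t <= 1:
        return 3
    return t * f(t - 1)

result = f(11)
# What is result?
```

f(11) = 11 * 10 * 9 * 8 * 7 * 6 * 5 * 4 * 3 * 2 * 3 = 119750400

Answer: 119750400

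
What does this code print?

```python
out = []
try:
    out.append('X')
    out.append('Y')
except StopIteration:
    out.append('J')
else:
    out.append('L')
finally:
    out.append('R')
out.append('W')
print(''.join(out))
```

Execution trace: 'X' (try body) → 'Y' (try body, no exception) → 'L' (else) → 'R' (finally) → 'W' (after the try/except). Output: XYLRW

Answer: XYLRW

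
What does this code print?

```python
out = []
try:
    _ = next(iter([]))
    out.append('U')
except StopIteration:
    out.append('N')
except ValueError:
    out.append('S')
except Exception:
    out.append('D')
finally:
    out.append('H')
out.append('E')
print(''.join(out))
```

Execution trace: 'N' (except StopIteration) → 'H' (finally) → 'E' (after the try/except). Output: NHE

Answer: NHE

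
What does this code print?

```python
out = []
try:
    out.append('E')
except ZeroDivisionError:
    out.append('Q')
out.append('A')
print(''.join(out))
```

Execution trace: 'E' (try body, no exception) → 'A' (after the try/except). Output: EA

Answer: EA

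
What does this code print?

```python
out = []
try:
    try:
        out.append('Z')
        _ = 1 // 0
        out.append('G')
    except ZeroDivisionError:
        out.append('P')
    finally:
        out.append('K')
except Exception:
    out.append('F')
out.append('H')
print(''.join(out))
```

Execution trace: 'Z' (inner try body) → 'P' (inner except ZeroDivisionError) → 'K' (inner finally) → 'H' (after the try/except). Output: ZPKH

Answer: ZPKH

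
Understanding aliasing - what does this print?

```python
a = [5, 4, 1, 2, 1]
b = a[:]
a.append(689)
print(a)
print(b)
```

Key concept: slice [:] creates copy.
Step by step:
`a = [5, 4, 1, 2, 1]` → a = [5, 4, 1, 2, 1]
`b = a[:]` → b = [5, 4, 1, 2, 1]
`a.append(689)` → a = [5, 4, 1, 2, 1, 689]
`print(a)` → prints [5, 4, 1, 2, 1, 689]
`print(b)` → prints [5, 4, 1, 2, 1]

Answer:
[5, 4, 1, 2, 1, 689]
[5, 4, 1, 2, 1]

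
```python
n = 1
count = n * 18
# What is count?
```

Trace:
`n = 1` → n = 1
`count = n * 18` → count = 18
So count = 18

Answer: 18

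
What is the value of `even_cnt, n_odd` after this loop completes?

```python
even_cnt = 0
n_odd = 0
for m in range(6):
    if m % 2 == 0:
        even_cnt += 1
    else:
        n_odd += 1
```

Count evens and odds in range(6)
`even_cnt, n_odd` takes the values: (0, 0) → (1, 0) → (1, 1) → (2, 1) → (2, 2) → (3, 2) → (3, 3)

Answer: 3, 3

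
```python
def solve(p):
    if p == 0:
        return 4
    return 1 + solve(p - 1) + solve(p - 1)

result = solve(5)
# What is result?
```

solve(p) = 1 + 2·solve(p-1), solve(0)=4. Closed form: (4+1)·2^5 - 1 = 159.

Answer: 159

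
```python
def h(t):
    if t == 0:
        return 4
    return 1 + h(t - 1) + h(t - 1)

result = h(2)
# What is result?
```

h(t) = 1 + 2·h(t-1), h(0)=4. Closed form: (4+1)·2^2 - 1 = 19.

Answer: 19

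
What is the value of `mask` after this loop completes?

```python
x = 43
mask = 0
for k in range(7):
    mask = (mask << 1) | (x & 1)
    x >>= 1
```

Reverse lowest 7 bits of 43
`mask` takes the values: 0 → 1 → 3 → 6 → 13 → 26 → 53 → 106

Answer: 106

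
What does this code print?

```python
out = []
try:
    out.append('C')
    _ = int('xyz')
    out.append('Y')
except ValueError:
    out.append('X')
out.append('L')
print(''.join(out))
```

Execution trace: 'C' (try body) → 'X' (except ValueError) → 'L' (after the try/except). Output: CXL

Answer: CXL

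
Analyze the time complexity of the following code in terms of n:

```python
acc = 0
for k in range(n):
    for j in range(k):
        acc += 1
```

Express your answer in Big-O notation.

Each loop level contributes: n × n. Multiplying the contributions gives O(n^2).

Answer: O(n^2)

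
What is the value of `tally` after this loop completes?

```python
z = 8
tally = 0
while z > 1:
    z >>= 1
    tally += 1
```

Count right shifts until 1
`tally` takes the values: 0 → 1 → 2 → 3

Answer: 3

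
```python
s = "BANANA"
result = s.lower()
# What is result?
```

Trace:
`s = "BANANA"` → s = 'BANANA'
`result = s.lower()` → result = 'banana'
So result = 'banana'

Answer: 'banana'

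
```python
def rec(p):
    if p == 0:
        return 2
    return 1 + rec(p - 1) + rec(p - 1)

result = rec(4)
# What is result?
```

rec(p) = 1 + 2·rec(p-1), rec(0)=2. Closed form: (2+1)·2^4 - 1 = 47.

Answer: 47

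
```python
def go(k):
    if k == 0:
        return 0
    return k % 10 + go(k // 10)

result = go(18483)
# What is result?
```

Sum of digits of 18483: 3 + 8 + 4 + 8 + 1 = 24

Answer: 24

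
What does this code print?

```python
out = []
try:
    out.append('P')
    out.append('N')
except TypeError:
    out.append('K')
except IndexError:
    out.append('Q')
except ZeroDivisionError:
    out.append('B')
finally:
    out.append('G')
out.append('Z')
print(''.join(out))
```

Execution trace: 'P' (try body) → 'N' (try body, no exception) → 'G' (finally) → 'Z' (after the try/except). Output: PNGZ

Answer: PNGZ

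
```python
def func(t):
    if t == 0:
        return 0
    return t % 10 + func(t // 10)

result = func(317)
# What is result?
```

Sum of digits of 317: 7 + 1 + 3 = 11

Answer: 11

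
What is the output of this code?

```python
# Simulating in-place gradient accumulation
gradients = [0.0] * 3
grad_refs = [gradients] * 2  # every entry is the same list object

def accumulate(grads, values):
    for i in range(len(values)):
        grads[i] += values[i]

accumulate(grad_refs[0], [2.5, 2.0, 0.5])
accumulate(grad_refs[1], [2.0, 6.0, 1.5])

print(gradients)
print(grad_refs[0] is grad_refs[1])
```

Key concept: gradient accumulation aliasing.
Step by step:
`gradients = [0.0] * 3` → gradients = [0.0, 0.0, 0.0]
`grad_refs = [gradients] * 2` → grad_refs = [[0.0, 0.0, 0.0], [0.0, 0.0, 0.0]]
`accumulate(grad_refs[0], [2.5, 2.0, 0.5])` → gradients = [2.5, 2.0, 0.5]; grad_refs = [[2.5, 2.0, 0.5], [2.5, 2.0, 0.5]]
`accumulate(grad_refs[1], [2.0, 6.0, 1.5])` → gradients = [4.5, 8.0, 2.0]; grad_refs = [[4.5, 8.0, 2.0], [4.5, 8.0, 2.0]]
`print(gradients)` → prints [4.5, 8.0, 2.0]
`print(grad_refs[0] is grad_refs[1])` → prints True

Answer:
[4.5, 8.0, 2.0]
True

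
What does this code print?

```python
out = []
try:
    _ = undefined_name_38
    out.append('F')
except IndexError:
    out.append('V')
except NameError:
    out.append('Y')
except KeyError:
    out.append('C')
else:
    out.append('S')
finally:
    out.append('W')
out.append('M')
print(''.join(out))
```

Execution trace: 'Y' (except NameError) → 'W' (finally) → 'M' (after the try/except). Output: YWM

Answer: YWM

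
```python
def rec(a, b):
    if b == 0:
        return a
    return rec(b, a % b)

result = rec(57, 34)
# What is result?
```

rec(57, 34) -> rec(34, 23) -> rec(23, 11) -> rec(11, 1) -> rec(1, 0) -> 1

Answer: 1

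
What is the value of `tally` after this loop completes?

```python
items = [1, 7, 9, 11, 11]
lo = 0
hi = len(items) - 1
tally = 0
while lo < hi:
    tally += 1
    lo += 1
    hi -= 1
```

Iterations until pointers meet (list length 5)
`tally` takes the values: 0 → 1 → 2

Answer: 2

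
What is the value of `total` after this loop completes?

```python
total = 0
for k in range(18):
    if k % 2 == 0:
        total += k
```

Sum of even numbers 0 to 17
`total` takes the values: 0 → 2 → 6 → 12 → 20 → 30 → 42 → 56 → 72

Answer: 72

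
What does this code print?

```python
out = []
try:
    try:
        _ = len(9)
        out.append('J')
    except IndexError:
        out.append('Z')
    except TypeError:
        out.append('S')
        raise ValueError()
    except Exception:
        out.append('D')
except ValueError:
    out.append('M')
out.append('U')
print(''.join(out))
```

Execution trace: 'S' (inner except TypeError) → 'M' (outer except ValueError) → 'U' (after the try/except). Output: SMU

Answer: SMU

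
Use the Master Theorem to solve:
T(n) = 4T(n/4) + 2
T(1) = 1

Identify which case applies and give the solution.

a=4, b=4, f(n)=2. log_4(4) = 1. Since c=0 < 1, Case 1 applies: T(n) = Θ(n^log_b(a)) = O(n).

Answer: O(n) - Case 1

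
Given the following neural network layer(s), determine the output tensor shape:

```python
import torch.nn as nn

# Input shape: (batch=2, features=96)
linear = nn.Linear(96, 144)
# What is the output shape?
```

Input: (2, 96) -> Output: (2, 144)

Answer: (2, 144)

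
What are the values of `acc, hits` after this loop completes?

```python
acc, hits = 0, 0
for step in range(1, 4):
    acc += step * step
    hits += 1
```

Sum of squares and count
`acc, hits` takes the values: (0, 0) → (1, 0) → (1, 1) → (5, 1) → (5, 2) → (14, 2) → (14, 3)

Answer: 14, 3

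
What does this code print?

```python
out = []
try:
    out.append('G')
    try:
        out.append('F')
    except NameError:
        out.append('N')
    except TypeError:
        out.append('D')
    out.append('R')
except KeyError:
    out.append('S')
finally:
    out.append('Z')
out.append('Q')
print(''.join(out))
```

Execution trace: 'G' (try body) → 'F' (inner try body, no exception) → 'R' (try body, no exception) → 'Z' (finally) → 'Q' (after the try/except). Output: GFRZQ

Answer: GFRZQ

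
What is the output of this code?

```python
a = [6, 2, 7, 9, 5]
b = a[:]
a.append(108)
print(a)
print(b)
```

Key concept: slice [:] creates copy.
Step by step:
`a = [6, 2, 7, 9, 5]` → a = [6, 2, 7, 9, 5]
`b = a[:]` → b = [6, 2, 7, 9, 5]
`a.append(108)` → a = [6, 2, 7, 9, 5, 108]
`print(a)` → prints [6, 2, 7, 9, 5, 108]
`print(b)` → prints [6, 2, 7, 9, 5]

Answer:
[6, 2, 7, 9, 5, 108]
[6, 2, 7, 9, 5]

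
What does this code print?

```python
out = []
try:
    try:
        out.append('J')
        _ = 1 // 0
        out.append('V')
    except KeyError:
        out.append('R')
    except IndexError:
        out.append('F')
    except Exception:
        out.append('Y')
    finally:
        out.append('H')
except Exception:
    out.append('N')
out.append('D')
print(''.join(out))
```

Execution trace: 'J' (inner try body) → 'Y' (inner except Exception) → 'H' (inner finally) → 'D' (after the try/except). Output: JYHD

Answer: JYHD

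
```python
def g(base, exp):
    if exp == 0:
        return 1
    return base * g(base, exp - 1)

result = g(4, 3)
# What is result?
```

g(4, 3) = 4 * 4 * 4 = 64

Answer: 64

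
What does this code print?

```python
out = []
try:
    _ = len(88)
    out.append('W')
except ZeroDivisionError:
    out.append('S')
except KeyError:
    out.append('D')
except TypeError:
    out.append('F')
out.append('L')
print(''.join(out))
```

Execution trace: 'F' (except TypeError) → 'L' (after the try/except). Output: FL

Answer: FL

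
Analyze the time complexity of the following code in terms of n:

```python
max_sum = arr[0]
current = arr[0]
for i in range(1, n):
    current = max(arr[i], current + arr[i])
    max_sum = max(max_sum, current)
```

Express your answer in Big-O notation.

This is Kadane's algorithm for maximum subarray. Time complexity: O(n).

Answer: O(n)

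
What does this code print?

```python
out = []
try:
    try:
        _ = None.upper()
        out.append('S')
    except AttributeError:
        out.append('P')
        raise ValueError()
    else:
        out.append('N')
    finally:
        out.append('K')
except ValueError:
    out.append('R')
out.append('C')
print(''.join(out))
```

Execution trace: 'P' (inner except AttributeError) → 'K' (inner finally) → 'R' (outer except ValueError) → 'C' (after the try/except). Output: PKRC

Answer: PKRC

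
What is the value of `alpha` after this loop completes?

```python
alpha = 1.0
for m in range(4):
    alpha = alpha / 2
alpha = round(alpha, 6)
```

Halving LR 4 times: 1 / 2^4
`alpha` takes the values: 1.0 → 0.5 → 0.25 → 0.125 → 0.0625

Answer: 0.0625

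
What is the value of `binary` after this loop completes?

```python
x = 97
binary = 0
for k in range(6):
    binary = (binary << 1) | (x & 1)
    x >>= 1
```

Reverse lowest 6 bits of 97
`binary` takes the values: 0 → 1 → 2 → 4 → 8 → 16 → 33

Answer: 33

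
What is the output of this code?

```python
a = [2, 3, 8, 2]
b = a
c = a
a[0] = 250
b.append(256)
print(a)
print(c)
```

Key concept: multiple aliases.
Step by step:
`a = [2, 3, 8, 2]` → a = [2, 3, 8, 2]
`b = a` → b = [2, 3, 8, 2] (same object as a)
`c = a` → c = [2, 3, 8, 2] (same object as a, b)
`a[0] = 250` → a = [250, 3, 8, 2] (same object as b, c); b = [250, 3, 8, 2] (same object as a, c); c = [250, 3, 8, 2] (same object as a, b)
`b.append(256)` → a = [250, 3, 8, 2, 256] (same object as b, c); b = [250, 3, 8, 2, 256] (same object as a, c); c = [250, 3, 8, 2, 256] (same object as a, b)
`print(a)` → prints [250, 3, 8, 2, 256]
`print(c)` → prints [250, 3, 8, 2, 256]

Answer:
[250, 3, 8, 2, 256]
[250, 3, 8, 2, 256]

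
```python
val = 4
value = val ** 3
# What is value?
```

Trace:
`val = 4` → val = 4
`value = val ** 3` → value = 64
So value = 64

Answer: 64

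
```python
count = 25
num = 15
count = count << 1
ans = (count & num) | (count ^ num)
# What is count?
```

Trace:
`count = 25` → count = 25
`num = 15` → num = 15
`count = count << 1` → count = 50
`ans = (count & num) | (count ^ num)` → ans = 63
So count = 50

Answer: 50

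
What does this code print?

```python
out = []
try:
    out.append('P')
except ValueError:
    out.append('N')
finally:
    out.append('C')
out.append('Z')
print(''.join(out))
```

Execution trace: 'P' (try body, no exception) → 'C' (finally) → 'Z' (after the try/except). Output: PCZ

Answer: PCZ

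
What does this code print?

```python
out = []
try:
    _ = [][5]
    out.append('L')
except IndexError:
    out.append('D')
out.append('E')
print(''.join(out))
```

Execution trace: 'D' (except IndexError) → 'E' (after the try/except). Output: DE

Answer: DE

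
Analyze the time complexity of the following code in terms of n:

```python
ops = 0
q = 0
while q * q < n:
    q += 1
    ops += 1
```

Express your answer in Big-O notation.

Each loop level contributes: √n. Multiplying the contributions gives O(√n).

Answer: O(√n)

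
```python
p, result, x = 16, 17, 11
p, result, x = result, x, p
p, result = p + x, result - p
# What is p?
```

Trace:
`p, result, x = 16, 17, 11` → p = 16; result = 17; x = 11
`p, result, x = result, x, p` → p = 17; result = 11; x = 16
`p, result = p + x, result - p` → p = 33; result = -6
So p = 33

Answer: 33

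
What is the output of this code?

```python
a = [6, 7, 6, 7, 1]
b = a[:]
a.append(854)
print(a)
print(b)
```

Key concept: slice [:] creates copy.
Step by step:
`a = [6, 7, 6, 7, 1]` → a = [6, 7, 6, 7, 1]
`b = a[:]` → b = [6, 7, 6, 7, 1]
`a.append(854)` → a = [6, 7, 6, 7, 1, 854]
`print(a)` → prints [6, 7, 6, 7, 1, 854]
`print(b)` → prints [6, 7, 6, 7, 1]

Answer:
[6, 7, 6, 7, 1, 854]
[6, 7, 6, 7, 1]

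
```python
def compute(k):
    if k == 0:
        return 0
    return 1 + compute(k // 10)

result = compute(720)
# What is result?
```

Count of digits of 720: 3

Answer: 3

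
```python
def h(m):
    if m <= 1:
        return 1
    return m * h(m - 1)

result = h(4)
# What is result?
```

h(4) = 4 * 3 * 2 * 1 = 24

Answer: 24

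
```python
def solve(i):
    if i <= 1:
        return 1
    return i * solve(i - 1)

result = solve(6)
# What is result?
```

solve(6) = 6 * 5 * 4 * 3 * 2 * 1 = 720

Answer: 720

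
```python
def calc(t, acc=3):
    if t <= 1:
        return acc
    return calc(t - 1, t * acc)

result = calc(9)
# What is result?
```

Accumulator trace (n, acc): (9, 3) -> (8, 27) -> (7, 216) -> (6, 1512) -> (5, 9072) -> (4, 45360) -> (3, 181440) -> (2, 544320) -> (1, 1088640) -> return 1088640

Answer: 1088640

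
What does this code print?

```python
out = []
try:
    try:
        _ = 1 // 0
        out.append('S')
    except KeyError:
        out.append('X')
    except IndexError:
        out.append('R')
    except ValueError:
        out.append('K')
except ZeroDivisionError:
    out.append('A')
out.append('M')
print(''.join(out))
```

Execution trace: 'A' (outer except ZeroDivisionError) → 'M' (after the try/except). Output: AM

Answer: AM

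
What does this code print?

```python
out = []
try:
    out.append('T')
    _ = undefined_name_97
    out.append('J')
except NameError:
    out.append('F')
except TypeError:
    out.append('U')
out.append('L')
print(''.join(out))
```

Execution trace: 'T' (try body) → 'F' (except NameError) → 'L' (after the try/except). Output: TFL

Answer: TFL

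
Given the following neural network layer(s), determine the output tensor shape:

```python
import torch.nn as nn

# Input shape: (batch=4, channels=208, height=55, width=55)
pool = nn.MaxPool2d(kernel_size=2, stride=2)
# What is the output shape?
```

Input: (4, 208, 55, 55) -> Output: (4, 208, 27, 27)

Answer: (4, 208, 27, 27)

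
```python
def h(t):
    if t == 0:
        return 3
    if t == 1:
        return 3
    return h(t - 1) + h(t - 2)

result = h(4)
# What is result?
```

Build up from base cases: h(0)=3, h(1)=3, h(2)=6, h(3)=9, h(4)=15

Answer: 15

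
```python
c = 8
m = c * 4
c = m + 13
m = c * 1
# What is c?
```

Trace:
`c = 8` → c = 8
`m = c * 4` → m = 32
`c = m + 13` → c = 45
`m = c * 1` → m = 45
So c = 45

Answer: 45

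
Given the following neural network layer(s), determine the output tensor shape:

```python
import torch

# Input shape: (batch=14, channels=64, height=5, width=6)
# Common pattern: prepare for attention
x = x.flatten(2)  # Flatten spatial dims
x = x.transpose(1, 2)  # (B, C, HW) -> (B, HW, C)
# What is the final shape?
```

Input: (14, 64, 5, 6) -> after flatten(2): (14, 64, 30) -> Output: (14, 30, 64)

Answer: (14, 30, 64)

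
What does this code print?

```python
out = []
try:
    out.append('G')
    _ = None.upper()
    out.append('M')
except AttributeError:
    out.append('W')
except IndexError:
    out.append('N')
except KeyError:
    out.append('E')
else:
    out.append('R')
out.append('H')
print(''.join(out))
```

Execution trace: 'G' (try body) → 'W' (except AttributeError) → 'H' (after the try/except). Output: GWH

Answer: GWH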